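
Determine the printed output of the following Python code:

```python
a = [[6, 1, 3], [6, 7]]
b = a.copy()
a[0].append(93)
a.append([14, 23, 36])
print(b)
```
[[6, 1, 3, 93], [6, 7]]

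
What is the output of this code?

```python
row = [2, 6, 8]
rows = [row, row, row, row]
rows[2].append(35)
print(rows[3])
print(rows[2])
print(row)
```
[2, 6, 8, 35]
[2, 6, 8, 35]
[2, 6, 8, 35]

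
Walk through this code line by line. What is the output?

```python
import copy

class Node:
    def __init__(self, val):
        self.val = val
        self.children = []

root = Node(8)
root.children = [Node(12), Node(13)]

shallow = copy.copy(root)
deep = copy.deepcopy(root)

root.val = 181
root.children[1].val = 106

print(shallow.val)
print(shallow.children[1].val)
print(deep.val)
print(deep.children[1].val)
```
8
106
8
13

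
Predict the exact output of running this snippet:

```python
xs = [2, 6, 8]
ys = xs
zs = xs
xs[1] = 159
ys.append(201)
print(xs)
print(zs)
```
[2, 159, 8, 201]
[2, 159, 8, 201]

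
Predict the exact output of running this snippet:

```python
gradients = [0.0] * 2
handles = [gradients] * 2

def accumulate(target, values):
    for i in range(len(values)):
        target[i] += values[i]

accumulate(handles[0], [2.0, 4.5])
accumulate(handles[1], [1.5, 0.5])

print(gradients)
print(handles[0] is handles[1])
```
[3.5, 5.0]
True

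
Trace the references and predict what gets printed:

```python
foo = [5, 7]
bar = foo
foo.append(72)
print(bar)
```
[5, 7, 72]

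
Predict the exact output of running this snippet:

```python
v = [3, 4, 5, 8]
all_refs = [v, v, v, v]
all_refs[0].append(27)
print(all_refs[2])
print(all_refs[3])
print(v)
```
[3, 4, 5, 8, 27]
[3, 4, 5, 8, 27]
[3, 4, 5, 8, 27]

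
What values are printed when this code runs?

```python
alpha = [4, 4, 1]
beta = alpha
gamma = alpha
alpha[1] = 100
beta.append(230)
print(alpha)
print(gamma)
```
[4, 100, 1, 230]
[4, 100, 1, 230]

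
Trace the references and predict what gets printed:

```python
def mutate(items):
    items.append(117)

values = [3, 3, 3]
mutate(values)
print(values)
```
[3, 3, 3, 117]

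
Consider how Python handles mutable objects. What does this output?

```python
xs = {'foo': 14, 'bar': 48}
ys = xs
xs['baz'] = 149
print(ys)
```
{'foo': 14, 'bar': 48, 'baz': 149}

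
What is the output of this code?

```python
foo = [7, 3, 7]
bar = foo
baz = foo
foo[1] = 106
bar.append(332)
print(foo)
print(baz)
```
[7, 106, 7, 332]
[7, 106, 7, 332]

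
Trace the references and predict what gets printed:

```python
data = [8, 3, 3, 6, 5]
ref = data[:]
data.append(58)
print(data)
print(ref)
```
[8, 3, 3, 6, 5, 58]
[8, 3, 3, 6, 5]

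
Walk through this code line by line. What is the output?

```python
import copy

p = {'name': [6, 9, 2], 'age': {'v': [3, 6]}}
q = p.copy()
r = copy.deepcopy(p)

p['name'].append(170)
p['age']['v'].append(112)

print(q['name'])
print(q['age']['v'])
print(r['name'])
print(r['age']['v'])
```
[6, 9, 2, 170]
[3, 6, 112]
[6, 9, 2]
[3, 6]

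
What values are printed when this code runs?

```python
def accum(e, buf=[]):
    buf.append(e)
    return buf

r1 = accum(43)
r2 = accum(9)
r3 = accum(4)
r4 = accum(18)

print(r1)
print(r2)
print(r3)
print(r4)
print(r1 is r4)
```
[43, 9, 4, 18]
[43, 9, 4, 18]
[43, 9, 4, 18]
[43, 9, 4, 18]
True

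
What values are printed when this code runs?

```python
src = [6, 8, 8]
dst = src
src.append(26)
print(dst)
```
[6, 8, 8, 26]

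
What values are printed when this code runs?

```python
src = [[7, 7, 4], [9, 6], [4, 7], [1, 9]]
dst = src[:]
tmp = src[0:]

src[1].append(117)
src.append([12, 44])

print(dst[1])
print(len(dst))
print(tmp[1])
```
[9, 6, 117]
4
[9, 6, 117]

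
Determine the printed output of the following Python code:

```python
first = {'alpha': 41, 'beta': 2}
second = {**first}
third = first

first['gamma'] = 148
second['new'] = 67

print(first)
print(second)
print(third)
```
{'alpha': 41, 'beta': 2, 'gamma': 148}
{'alpha': 41, 'beta': 2, 'new': 67}
{'alpha': 41, 'beta': 2, 'gamma': 148}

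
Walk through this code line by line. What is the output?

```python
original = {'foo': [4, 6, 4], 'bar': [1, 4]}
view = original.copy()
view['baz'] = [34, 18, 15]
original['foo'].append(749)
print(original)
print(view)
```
{'foo': [4, 6, 4, 749], 'bar': [1, 4]}
{'foo': [4, 6, 4, 749], 'bar': [1, 4], 'baz': [34, 18, 15]}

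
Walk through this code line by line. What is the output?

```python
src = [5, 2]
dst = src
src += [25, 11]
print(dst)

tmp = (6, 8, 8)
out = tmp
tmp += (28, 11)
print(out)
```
[5, 2, 25, 11]
(6, 8, 8)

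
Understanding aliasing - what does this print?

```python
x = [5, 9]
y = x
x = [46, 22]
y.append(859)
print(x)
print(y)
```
[46, 22]
[5, 9, 859]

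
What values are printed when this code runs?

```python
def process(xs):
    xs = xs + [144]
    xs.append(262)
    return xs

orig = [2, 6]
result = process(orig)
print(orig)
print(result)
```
[2, 6]
[2, 6, 144, 262]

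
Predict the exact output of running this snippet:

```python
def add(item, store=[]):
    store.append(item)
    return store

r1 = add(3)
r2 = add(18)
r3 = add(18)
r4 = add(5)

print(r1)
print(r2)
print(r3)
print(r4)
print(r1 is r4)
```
[3, 18, 18, 5]
[3, 18, 18, 5]
[3, 18, 18, 5]
[3, 18, 18, 5]
True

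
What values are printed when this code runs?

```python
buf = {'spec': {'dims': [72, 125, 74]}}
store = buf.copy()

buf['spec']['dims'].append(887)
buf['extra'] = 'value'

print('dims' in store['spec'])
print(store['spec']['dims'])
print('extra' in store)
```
True
[72, 125, 74, 887]
False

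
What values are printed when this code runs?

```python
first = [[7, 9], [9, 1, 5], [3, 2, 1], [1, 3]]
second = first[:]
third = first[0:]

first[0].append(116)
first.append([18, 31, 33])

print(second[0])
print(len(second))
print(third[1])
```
[7, 9, 116]
4
[9, 1, 5]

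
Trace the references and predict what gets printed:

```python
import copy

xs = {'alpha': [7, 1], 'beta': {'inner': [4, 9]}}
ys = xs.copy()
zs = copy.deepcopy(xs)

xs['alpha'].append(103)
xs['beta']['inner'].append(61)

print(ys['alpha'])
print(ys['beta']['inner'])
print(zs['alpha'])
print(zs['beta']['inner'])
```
[7, 1, 103]
[4, 9, 61]
[7, 1]
[4, 9]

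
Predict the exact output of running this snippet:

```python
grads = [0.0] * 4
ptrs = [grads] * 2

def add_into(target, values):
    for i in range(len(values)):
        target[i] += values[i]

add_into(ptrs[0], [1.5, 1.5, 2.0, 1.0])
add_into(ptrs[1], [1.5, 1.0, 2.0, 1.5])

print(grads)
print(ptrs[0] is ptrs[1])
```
[3.0, 2.5, 4.0, 2.5]
True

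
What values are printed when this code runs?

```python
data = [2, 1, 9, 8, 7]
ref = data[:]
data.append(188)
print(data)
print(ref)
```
[2, 1, 9, 8, 7, 188]
[2, 1, 9, 8, 7]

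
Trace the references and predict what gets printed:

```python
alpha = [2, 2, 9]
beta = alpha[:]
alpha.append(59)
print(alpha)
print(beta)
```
[2, 2, 9, 59]
[2, 2, 9]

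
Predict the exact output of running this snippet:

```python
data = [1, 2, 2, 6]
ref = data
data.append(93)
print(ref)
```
[1, 2, 2, 6, 93]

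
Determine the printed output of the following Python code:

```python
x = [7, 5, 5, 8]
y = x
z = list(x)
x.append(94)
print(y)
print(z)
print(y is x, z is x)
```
[7, 5, 5, 8, 94]
[7, 5, 5, 8]
True False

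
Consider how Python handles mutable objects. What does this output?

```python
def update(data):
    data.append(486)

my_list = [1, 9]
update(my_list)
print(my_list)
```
[1, 9, 486]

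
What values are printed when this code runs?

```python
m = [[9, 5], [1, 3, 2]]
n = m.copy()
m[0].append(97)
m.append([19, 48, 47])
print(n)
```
[[9, 5, 97], [1, 3, 2]]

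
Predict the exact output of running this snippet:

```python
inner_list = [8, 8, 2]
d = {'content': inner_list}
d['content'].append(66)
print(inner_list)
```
[8, 8, 2, 66]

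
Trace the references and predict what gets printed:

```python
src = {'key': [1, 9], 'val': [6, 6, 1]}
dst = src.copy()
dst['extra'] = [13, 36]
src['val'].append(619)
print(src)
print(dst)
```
{'key': [1, 9], 'val': [6, 6, 1, 619]}
{'key': [1, 9], 'val': [6, 6, 1, 619], 'extra': [13, 36]}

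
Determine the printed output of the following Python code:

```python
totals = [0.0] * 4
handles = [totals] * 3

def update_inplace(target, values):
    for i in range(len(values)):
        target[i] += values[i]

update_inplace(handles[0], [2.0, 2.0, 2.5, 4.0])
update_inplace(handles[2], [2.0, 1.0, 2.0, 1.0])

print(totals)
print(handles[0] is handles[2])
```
[4.0, 3.0, 4.5, 5.0]
True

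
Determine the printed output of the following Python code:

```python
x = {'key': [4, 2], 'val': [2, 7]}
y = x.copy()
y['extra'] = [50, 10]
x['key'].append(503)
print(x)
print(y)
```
{'key': [4, 2, 503], 'val': [2, 7]}
{'key': [4, 2, 503], 'val': [2, 7], 'extra': [50, 10]}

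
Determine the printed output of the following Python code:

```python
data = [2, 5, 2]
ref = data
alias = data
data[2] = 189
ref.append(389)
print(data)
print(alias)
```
[2, 5, 189, 389]
[2, 5, 189, 389]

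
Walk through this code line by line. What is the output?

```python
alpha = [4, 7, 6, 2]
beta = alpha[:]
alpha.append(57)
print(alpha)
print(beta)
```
[4, 7, 6, 2, 57]
[4, 7, 6, 2]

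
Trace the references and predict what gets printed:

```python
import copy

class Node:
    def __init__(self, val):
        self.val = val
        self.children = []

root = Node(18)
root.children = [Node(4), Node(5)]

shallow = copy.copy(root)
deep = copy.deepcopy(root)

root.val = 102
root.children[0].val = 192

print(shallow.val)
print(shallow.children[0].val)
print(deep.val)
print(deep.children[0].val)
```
18
192
18
4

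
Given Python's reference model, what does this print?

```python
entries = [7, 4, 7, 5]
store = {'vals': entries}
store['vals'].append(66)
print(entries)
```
[7, 4, 7, 5, 66]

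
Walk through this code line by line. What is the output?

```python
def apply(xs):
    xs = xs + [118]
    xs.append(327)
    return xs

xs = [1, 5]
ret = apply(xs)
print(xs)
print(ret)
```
[1, 5]
[1, 5, 118, 327]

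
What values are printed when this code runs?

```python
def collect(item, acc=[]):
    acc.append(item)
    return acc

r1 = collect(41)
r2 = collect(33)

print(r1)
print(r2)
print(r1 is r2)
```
[41, 33]
[41, 33]
True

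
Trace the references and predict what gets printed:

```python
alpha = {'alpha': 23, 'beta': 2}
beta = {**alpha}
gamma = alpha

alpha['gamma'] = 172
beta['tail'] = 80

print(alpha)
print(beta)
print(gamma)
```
{'alpha': 23, 'beta': 2, 'gamma': 172}
{'alpha': 23, 'beta': 2, 'tail': 80}
{'alpha': 23, 'beta': 2, 'gamma': 172}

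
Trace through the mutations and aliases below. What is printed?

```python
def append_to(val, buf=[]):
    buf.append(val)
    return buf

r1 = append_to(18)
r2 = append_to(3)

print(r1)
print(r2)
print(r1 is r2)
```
[18, 3]
[18, 3]
True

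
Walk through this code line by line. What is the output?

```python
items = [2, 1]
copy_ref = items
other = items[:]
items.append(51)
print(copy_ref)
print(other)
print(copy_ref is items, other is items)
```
[2, 1, 51]
[2, 1]
True False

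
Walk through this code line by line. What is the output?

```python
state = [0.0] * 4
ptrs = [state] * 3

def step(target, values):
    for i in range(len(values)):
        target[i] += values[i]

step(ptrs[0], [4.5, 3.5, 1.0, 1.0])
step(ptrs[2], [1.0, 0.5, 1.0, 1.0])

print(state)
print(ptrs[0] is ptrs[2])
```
[5.5, 4.0, 2.0, 2.0]
True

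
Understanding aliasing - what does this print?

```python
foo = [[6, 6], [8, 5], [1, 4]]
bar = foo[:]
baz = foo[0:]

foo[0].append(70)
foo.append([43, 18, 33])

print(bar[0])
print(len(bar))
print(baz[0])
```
[6, 6, 70]
3
[6, 6, 70]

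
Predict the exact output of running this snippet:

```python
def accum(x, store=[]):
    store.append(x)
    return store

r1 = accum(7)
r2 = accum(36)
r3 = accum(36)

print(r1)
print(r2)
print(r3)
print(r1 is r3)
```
[7, 36, 36]
[7, 36, 36]
[7, 36, 36]
True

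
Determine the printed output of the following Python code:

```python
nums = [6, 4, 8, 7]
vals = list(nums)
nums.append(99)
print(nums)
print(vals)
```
[6, 4, 8, 7, 99]
[6, 4, 8, 7]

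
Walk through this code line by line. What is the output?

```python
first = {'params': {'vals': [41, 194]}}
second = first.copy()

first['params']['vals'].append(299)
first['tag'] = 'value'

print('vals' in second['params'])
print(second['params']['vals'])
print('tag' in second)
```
True
[41, 194, 299]
False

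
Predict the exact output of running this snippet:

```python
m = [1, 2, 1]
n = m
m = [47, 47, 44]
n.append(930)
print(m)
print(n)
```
[47, 47, 44]
[1, 2, 1, 930]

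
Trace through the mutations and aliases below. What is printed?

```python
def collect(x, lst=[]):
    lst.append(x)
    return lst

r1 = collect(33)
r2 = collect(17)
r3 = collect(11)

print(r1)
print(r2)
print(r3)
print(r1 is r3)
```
[33, 17, 11]
[33, 17, 11]
[33, 17, 11]
True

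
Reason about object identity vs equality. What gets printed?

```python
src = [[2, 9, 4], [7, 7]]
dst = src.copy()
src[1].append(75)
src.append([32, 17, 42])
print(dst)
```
[[2, 9, 4], [7, 7, 75]]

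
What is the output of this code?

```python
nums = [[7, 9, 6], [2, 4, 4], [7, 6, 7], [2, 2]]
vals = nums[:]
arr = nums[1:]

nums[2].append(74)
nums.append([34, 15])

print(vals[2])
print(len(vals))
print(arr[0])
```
[7, 6, 7, 74]
4
[2, 4, 4]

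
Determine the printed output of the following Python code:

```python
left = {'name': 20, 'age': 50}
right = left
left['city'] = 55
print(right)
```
{'name': 20, 'age': 50, 'city': 55}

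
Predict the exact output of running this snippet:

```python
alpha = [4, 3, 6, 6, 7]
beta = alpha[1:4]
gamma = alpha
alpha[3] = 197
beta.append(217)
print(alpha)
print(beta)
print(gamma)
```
[4, 3, 6, 197, 7]
[3, 6, 6, 217]
[4, 3, 6, 197, 7]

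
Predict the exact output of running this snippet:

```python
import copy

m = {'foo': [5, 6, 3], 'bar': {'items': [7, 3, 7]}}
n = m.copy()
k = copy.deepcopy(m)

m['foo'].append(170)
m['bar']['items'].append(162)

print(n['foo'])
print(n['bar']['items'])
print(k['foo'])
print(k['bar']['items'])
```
[5, 6, 3, 170]
[7, 3, 7, 162]
[5, 6, 3]
[7, 3, 7]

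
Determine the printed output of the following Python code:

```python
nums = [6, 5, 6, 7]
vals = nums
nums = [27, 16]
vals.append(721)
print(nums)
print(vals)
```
[27, 16]
[6, 5, 6, 7, 721]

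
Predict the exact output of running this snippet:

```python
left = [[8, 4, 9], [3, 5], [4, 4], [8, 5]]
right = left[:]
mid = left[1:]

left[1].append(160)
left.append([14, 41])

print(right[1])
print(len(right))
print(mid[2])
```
[3, 5, 160]
4
[8, 5]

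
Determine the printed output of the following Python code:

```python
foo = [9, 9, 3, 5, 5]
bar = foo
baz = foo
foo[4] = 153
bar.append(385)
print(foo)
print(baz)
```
[9, 9, 3, 5, 153, 385]
[9, 9, 3, 5, 153, 385]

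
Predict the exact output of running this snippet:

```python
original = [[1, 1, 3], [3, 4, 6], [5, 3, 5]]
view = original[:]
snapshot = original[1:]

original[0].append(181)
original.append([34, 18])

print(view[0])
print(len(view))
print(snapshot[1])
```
[1, 1, 3, 181]
3
[5, 3, 5]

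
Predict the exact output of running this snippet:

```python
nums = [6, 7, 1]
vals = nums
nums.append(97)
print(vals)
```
[6, 7, 1, 97]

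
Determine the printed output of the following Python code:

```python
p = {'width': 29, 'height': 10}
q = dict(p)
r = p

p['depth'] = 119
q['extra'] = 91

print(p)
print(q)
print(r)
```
{'width': 29, 'height': 10, 'depth': 119}
{'width': 29, 'height': 10, 'extra': 91}
{'width': 29, 'height': 10, 'depth': 119}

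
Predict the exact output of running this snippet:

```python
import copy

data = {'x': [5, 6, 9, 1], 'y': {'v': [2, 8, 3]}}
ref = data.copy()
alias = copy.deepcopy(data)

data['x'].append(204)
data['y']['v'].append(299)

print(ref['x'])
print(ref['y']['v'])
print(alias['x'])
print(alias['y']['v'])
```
[5, 6, 9, 1, 204]
[2, 8, 3, 299]
[5, 6, 9, 1]
[2, 8, 3]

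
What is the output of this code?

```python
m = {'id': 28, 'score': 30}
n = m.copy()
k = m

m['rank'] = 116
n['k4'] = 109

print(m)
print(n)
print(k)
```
{'id': 28, 'score': 30, 'rank': 116}
{'id': 28, 'score': 30, 'k4': 109}
{'id': 28, 'score': 30, 'rank': 116}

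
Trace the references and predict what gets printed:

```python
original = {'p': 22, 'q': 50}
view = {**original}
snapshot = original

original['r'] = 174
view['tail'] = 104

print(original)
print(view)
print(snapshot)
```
{'p': 22, 'q': 50, 'r': 174}
{'p': 22, 'q': 50, 'tail': 104}
{'p': 22, 'q': 50, 'r': 174}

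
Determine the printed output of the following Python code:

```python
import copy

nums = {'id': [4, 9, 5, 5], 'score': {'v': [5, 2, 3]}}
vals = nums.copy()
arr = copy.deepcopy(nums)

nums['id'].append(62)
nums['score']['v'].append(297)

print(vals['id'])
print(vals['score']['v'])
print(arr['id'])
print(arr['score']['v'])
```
[4, 9, 5, 5, 62]
[5, 2, 3, 297]
[4, 9, 5, 5]
[5, 2, 3]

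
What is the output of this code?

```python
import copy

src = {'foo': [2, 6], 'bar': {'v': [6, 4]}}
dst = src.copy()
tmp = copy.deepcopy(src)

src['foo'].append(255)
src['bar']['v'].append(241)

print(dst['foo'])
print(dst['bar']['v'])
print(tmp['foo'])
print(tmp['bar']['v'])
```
[2, 6, 255]
[6, 4, 241]
[2, 6]
[6, 4]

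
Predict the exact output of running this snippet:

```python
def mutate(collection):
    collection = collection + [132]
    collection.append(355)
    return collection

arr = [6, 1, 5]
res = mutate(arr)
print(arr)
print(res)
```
[6, 1, 5]
[6, 1, 5, 132, 355]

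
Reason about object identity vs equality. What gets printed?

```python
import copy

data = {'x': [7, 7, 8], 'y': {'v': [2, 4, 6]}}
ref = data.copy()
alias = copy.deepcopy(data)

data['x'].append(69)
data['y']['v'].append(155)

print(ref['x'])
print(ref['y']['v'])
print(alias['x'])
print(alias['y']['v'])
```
[7, 7, 8, 69]
[2, 4, 6, 155]
[7, 7, 8]
[2, 4, 6]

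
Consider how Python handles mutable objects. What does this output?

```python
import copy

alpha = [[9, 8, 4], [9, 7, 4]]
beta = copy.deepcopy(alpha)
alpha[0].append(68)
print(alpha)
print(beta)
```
[[9, 8, 4, 68], [9, 7, 4]]
[[9, 8, 4], [9, 7, 4]]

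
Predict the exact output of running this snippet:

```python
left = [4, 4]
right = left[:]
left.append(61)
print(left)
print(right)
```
[4, 4, 61]
[4, 4]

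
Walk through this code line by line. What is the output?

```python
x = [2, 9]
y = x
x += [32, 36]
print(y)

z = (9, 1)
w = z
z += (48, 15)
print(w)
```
[2, 9, 32, 36]
(9, 1)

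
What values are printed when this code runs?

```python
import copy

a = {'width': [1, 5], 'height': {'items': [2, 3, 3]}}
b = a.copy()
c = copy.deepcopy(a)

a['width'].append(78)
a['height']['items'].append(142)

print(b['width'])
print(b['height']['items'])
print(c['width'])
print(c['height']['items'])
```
[1, 5, 78]
[2, 3, 3, 142]
[1, 5]
[2, 3, 3]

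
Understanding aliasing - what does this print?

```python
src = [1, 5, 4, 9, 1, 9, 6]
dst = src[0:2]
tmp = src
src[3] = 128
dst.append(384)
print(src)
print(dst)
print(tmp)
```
[1, 5, 4, 128, 1, 9, 6]
[1, 5, 384]
[1, 5, 4, 128, 1, 9, 6]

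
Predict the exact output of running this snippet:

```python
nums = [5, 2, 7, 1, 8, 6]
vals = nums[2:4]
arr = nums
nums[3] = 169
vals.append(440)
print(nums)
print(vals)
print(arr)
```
[5, 2, 7, 169, 8, 6]
[7, 1, 440]
[5, 2, 7, 169, 8, 6]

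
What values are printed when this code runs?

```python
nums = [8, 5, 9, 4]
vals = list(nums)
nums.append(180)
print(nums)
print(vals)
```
[8, 5, 9, 4, 180]
[8, 5, 9, 4]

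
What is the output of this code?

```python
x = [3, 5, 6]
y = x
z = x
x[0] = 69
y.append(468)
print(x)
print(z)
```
[69, 5, 6, 468]
[69, 5, 6, 468]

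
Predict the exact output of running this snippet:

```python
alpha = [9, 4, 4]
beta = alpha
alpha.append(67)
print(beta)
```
[9, 4, 4, 67]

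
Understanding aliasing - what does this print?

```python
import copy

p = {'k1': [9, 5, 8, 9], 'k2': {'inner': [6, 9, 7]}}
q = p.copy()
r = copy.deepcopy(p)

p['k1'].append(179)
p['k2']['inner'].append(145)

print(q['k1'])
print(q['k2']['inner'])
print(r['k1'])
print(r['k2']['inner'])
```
[9, 5, 8, 9, 179]
[6, 9, 7, 145]
[9, 5, 8, 9]
[6, 9, 7]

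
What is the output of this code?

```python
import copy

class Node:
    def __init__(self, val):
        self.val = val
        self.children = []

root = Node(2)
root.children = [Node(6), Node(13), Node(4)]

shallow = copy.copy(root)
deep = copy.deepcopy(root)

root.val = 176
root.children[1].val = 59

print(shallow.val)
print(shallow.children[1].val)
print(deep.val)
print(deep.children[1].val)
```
2
59
2
13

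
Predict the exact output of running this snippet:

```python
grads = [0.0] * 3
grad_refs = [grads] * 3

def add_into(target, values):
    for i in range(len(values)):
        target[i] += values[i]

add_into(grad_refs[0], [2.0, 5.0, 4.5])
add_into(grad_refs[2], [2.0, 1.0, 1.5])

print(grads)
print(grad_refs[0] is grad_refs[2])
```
[4.0, 6.0, 6.0]
True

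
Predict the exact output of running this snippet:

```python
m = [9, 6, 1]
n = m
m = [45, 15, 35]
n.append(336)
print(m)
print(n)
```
[45, 15, 35]
[9, 6, 1, 336]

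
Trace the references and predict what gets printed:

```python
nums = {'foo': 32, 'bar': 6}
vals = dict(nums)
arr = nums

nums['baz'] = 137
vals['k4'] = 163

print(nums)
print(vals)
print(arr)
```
{'foo': 32, 'bar': 6, 'baz': 137}
{'foo': 32, 'bar': 6, 'k4': 163}
{'foo': 32, 'bar': 6, 'baz': 137}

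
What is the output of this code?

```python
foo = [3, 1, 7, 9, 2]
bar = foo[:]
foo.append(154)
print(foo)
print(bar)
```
[3, 1, 7, 9, 2, 154]
[3, 1, 7, 9, 2]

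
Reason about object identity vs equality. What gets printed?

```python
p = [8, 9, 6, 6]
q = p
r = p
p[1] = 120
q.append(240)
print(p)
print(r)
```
[8, 120, 6, 6, 240]
[8, 120, 6, 6, 240]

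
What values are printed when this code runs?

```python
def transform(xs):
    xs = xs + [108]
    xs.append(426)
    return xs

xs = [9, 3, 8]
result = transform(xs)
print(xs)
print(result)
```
[9, 3, 8]
[9, 3, 8, 108, 426]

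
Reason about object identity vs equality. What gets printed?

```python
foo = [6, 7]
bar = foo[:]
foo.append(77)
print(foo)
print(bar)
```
[6, 7, 77]
[6, 7]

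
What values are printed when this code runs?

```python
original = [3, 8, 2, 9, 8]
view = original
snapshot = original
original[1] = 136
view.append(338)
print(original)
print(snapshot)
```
[3, 136, 2, 9, 8, 338]
[3, 136, 2, 9, 8, 338]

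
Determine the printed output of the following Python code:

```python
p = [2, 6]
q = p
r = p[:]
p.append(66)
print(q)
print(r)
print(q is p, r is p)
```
[2, 6, 66]
[2, 6]
True False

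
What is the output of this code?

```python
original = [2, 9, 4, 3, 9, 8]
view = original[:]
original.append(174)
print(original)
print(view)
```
[2, 9, 4, 3, 9, 8, 174]
[2, 9, 4, 3, 9, 8]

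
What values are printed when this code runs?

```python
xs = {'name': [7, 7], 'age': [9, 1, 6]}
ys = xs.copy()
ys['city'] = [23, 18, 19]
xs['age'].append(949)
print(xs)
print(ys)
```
{'name': [7, 7], 'age': [9, 1, 6, 949]}
{'name': [7, 7], 'age': [9, 1, 6, 949], 'city': [23, 18, 19]}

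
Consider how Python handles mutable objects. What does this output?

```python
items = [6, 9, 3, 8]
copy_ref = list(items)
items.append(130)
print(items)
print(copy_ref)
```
[6, 9, 3, 8, 130]
[6, 9, 3, 8]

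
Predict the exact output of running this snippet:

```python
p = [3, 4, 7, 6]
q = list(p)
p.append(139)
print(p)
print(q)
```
[3, 4, 7, 6, 139]
[3, 4, 7, 6]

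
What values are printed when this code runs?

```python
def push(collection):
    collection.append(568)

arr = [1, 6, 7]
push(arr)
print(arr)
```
[1, 6, 7, 568]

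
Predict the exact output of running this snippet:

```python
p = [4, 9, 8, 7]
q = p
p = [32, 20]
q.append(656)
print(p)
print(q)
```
[32, 20]
[4, 9, 8, 7, 656]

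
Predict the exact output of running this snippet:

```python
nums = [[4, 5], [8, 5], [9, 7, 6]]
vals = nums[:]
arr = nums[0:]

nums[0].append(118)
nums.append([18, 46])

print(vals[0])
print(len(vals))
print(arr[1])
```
[4, 5, 118]
3
[8, 5]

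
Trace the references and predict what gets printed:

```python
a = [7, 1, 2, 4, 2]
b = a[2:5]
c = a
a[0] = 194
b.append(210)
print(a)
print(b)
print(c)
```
[194, 1, 2, 4, 2]
[2, 4, 2, 210]
[194, 1, 2, 4, 2]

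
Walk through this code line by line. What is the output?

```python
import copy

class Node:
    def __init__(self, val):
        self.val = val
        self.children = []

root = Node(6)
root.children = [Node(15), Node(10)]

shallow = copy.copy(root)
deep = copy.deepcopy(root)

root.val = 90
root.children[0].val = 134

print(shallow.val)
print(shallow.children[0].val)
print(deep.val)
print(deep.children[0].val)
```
6
134
6
15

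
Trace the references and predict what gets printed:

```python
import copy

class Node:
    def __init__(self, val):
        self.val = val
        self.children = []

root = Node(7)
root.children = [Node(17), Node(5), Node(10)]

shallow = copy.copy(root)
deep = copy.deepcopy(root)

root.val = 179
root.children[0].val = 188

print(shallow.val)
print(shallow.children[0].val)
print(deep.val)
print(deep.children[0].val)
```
7
188
7
17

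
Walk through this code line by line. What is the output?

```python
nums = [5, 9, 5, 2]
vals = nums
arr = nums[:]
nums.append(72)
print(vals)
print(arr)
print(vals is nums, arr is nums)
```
[5, 9, 5, 2, 72]
[5, 9, 5, 2]
True False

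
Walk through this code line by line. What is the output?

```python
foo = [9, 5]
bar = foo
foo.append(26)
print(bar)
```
[9, 5, 26]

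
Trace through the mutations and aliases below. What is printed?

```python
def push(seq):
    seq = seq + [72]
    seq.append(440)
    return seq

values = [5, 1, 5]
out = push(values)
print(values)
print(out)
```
[5, 1, 5]
[5, 1, 5, 72, 440]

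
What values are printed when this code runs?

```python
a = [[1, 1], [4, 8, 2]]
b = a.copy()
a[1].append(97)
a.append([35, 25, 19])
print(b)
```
[[1, 1], [4, 8, 2, 97]]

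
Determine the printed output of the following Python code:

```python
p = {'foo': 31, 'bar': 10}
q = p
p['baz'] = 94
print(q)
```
{'foo': 31, 'bar': 10, 'baz': 94}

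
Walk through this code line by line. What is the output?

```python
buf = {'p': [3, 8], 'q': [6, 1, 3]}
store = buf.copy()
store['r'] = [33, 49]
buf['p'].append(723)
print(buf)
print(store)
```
{'p': [3, 8, 723], 'q': [6, 1, 3]}
{'p': [3, 8, 723], 'q': [6, 1, 3], 'r': [33, 49]}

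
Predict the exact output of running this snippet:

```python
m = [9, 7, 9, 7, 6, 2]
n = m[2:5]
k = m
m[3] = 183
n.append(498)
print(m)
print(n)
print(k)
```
[9, 7, 9, 183, 6, 2]
[9, 7, 6, 498]
[9, 7, 9, 183, 6, 2]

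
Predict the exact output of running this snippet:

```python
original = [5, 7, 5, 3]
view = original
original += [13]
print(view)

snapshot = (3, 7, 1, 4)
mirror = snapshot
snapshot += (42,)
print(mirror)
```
[5, 7, 5, 3, 13]
(3, 7, 1, 4)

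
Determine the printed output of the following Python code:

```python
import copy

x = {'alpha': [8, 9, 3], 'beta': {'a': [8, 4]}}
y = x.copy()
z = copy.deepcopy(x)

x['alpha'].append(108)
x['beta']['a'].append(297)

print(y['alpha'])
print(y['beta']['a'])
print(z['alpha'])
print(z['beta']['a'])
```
[8, 9, 3, 108]
[8, 4, 297]
[8, 9, 3]
[8, 4]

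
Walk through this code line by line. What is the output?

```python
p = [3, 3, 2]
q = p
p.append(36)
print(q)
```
[3, 3, 2, 36]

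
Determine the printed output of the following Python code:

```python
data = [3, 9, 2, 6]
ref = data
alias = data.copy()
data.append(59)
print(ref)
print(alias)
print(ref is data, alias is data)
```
[3, 9, 2, 6, 59]
[3, 9, 2, 6]
True False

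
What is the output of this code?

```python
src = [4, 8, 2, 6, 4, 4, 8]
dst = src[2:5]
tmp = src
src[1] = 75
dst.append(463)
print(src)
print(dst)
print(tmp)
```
[4, 75, 2, 6, 4, 4, 8]
[2, 6, 4, 463]
[4, 75, 2, 6, 4, 4, 8]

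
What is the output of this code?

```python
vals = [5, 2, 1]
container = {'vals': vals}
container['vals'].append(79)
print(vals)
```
[5, 2, 1, 79]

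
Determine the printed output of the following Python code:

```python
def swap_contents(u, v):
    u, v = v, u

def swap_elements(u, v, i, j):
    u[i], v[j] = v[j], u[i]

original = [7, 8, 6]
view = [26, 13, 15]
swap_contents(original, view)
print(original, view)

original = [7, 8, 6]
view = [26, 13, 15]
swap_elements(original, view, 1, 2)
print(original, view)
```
[7, 8, 6] [26, 13, 15]
[7, 15, 6] [26, 13, 8]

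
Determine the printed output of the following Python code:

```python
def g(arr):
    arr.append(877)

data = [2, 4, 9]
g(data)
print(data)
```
[2, 4, 9, 877]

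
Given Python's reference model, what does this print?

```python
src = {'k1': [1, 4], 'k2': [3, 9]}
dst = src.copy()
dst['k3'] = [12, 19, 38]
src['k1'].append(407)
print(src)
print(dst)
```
{'k1': [1, 4, 407], 'k2': [3, 9]}
{'k1': [1, 4, 407], 'k2': [3, 9], 'k3': [12, 19, 38]}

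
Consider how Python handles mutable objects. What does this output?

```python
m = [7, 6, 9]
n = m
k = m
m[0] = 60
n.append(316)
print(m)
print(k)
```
[60, 6, 9, 316]
[60, 6, 9, 316]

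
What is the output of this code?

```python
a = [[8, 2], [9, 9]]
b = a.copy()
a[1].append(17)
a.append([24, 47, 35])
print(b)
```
[[8, 2], [9, 9, 17]]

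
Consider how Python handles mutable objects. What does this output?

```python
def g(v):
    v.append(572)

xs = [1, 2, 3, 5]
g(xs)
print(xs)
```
[1, 2, 3, 5, 572]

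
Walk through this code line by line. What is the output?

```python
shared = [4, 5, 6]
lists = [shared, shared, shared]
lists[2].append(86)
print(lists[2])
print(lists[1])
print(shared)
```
[4, 5, 6, 86]
[4, 5, 6, 86]
[4, 5, 6, 86]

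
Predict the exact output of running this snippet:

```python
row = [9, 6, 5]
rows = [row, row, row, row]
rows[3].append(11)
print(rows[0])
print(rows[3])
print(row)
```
[9, 6, 5, 11]
[9, 6, 5, 11]
[9, 6, 5, 11]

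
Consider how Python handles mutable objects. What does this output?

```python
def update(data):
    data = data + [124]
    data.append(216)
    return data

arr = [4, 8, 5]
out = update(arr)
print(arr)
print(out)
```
[4, 8, 5]
[4, 8, 5, 124, 216]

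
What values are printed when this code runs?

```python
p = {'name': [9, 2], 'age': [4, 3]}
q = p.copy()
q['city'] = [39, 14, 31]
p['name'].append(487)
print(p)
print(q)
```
{'name': [9, 2, 487], 'age': [4, 3]}
{'name': [9, 2, 487], 'age': [4, 3], 'city': [39, 14, 31]}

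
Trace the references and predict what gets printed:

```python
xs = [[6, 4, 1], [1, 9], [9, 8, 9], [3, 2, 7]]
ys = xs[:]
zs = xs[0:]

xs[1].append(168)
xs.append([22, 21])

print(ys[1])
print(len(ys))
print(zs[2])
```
[1, 9, 168]
4
[9, 8, 9]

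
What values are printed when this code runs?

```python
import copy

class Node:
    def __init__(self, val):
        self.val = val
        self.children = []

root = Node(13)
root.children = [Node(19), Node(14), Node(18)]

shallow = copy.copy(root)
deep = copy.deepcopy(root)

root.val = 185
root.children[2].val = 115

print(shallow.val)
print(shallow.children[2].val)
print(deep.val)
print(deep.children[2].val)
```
13
115
13
18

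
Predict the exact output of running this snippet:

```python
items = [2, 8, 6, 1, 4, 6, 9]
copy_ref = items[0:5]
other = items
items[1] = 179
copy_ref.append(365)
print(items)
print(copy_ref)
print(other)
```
[2, 179, 6, 1, 4, 6, 9]
[2, 8, 6, 1, 4, 365]
[2, 179, 6, 1, 4, 6, 9]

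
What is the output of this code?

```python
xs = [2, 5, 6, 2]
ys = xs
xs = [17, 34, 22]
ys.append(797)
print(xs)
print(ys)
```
[17, 34, 22]
[2, 5, 6, 2, 797]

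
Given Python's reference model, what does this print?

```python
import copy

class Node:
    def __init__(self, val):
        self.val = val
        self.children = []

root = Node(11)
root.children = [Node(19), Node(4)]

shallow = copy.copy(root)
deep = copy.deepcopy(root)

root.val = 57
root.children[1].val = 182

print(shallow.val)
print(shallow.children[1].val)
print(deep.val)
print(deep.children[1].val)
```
11
182
11
4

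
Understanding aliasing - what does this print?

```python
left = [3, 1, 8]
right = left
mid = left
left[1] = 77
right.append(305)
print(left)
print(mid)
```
[3, 77, 8, 305]
[3, 77, 8, 305]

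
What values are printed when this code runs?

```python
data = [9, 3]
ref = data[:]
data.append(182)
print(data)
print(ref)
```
[9, 3, 182]
[9, 3]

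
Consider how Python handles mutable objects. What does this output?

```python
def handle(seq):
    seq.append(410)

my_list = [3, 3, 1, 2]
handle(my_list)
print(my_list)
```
[3, 3, 1, 2, 410]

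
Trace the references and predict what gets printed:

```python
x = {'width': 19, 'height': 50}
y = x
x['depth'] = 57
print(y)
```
{'width': 19, 'height': 50, 'depth': 57}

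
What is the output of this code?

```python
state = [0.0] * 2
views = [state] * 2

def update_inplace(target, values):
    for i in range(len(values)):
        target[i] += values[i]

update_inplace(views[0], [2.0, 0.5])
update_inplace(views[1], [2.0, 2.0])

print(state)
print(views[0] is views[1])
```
[4.0, 2.5]
True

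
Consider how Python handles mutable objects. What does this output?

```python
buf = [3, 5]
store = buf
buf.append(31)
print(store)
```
[3, 5, 31]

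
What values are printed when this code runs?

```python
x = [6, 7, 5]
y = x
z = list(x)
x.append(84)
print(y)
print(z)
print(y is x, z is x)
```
[6, 7, 5, 84]
[6, 7, 5]
True False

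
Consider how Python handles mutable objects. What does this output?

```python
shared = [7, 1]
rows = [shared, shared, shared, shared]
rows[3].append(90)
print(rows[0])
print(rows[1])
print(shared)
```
[7, 1, 90]
[7, 1, 90]
[7, 1, 90]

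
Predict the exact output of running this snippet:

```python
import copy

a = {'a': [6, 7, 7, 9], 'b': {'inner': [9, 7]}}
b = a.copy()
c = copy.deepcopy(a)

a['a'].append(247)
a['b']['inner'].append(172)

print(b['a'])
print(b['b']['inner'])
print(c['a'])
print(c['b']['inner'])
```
[6, 7, 7, 9, 247]
[9, 7, 172]
[6, 7, 7, 9]
[9, 7]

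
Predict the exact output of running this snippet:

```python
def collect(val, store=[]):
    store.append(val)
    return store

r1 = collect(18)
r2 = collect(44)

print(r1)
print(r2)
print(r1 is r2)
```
[18, 44]
[18, 44]
True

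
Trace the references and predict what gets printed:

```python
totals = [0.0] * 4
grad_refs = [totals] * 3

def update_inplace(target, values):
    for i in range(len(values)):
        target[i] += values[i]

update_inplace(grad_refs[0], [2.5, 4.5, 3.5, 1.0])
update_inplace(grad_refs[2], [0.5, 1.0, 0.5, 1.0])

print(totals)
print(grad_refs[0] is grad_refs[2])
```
[3.0, 5.5, 4.0, 2.0]
True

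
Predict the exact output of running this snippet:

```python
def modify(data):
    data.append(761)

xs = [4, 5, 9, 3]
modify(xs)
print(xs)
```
[4, 5, 9, 3, 761]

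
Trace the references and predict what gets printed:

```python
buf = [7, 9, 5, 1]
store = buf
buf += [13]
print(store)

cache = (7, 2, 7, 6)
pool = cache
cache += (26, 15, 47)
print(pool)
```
[7, 9, 5, 1, 13]
(7, 2, 7, 6)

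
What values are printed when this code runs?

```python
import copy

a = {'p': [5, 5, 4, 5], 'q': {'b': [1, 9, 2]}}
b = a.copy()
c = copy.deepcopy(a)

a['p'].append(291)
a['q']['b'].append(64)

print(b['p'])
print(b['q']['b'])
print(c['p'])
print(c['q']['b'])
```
[5, 5, 4, 5, 291]
[1, 9, 2, 64]
[5, 5, 4, 5]
[1, 9, 2]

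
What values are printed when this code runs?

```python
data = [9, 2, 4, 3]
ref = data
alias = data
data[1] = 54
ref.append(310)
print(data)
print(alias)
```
[9, 54, 4, 3, 310]
[9, 54, 4, 3, 310]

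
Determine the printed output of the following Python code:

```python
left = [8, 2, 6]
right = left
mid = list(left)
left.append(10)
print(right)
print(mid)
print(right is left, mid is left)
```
[8, 2, 6, 10]
[8, 2, 6]
True False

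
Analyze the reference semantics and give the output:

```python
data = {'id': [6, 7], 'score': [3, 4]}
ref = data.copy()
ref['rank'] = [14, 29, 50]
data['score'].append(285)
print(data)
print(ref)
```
{'id': [6, 7], 'score': [3, 4, 285]}
{'id': [6, 7], 'score': [3, 4, 285], 'rank': [14, 29, 50]}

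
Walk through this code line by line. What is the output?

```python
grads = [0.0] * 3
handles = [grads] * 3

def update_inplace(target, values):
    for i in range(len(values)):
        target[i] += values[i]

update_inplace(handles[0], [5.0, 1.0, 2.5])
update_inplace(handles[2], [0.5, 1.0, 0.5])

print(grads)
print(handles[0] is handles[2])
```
[5.5, 2.0, 3.0]
True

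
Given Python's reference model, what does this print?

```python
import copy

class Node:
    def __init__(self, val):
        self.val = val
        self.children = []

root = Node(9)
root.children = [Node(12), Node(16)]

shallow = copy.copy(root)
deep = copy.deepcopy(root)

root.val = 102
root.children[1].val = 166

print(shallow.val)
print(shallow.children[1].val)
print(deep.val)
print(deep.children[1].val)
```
9
166
9
16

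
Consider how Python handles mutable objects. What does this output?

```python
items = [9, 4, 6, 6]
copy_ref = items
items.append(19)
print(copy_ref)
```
[9, 4, 6, 6, 19]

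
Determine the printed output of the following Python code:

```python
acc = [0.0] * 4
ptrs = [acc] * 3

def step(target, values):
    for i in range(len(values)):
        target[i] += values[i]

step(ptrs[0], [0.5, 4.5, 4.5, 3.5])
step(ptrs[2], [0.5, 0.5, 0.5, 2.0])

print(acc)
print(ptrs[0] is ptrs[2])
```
[1.0, 5.0, 5.0, 5.5]
True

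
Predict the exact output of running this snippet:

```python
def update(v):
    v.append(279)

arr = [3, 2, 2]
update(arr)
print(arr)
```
[3, 2, 2, 279]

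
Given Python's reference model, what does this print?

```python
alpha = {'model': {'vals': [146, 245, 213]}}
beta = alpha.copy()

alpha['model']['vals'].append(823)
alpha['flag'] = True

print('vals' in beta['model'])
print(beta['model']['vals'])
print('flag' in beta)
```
True
[146, 245, 213, 823]
False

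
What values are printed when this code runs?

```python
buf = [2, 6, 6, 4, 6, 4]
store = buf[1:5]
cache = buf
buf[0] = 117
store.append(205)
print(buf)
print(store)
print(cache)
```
[117, 6, 6, 4, 6, 4]
[6, 6, 4, 6, 205]
[117, 6, 6, 4, 6, 4]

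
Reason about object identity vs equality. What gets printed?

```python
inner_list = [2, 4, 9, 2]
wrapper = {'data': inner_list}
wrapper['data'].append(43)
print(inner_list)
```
[2, 4, 9, 2, 43]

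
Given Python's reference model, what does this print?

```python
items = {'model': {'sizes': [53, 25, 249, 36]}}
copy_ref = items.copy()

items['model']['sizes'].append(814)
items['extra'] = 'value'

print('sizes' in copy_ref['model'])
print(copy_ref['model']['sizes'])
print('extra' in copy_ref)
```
True
[53, 25, 249, 36, 814]
False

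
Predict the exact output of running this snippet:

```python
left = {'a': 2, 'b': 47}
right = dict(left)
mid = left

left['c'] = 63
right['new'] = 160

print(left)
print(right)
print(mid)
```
{'a': 2, 'b': 47, 'c': 63}
{'a': 2, 'b': 47, 'new': 160}
{'a': 2, 'b': 47, 'c': 63}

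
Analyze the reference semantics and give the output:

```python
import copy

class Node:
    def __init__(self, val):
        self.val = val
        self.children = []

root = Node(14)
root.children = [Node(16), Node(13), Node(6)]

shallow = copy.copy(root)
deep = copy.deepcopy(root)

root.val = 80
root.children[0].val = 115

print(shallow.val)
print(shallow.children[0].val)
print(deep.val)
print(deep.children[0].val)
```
14
115
14
16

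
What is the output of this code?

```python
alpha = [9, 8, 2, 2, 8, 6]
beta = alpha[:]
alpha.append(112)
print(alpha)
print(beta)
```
[9, 8, 2, 2, 8, 6, 112]
[9, 8, 2, 2, 8, 6]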